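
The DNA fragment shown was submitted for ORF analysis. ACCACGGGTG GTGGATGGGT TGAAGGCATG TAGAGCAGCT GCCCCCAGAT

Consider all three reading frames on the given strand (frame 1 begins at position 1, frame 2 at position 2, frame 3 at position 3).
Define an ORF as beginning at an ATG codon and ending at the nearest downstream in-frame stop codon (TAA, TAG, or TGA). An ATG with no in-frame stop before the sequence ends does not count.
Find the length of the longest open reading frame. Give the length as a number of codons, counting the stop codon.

3

Frame 1: ACC ACG GGT GGT GGA TGG GTT GAA GGC ATG TAG AGC AGC TGC CCC CAG — ATG at 28, stop TAG at 31 → 6 nt.
Frame 2: CCA CGG GTG GTG GAT GGG TTG AAG GCA TGT AGA GCA GCT GCC CCC AGA — no ATG→stop ORF.
Frame 3: CAC GGG TGG TGG ATG GGT TGA AGG CAT GTA GAG CAG CTG CCC CCA GAT — ATG at 15, stop TGA at 21 → 9 nt.
Longest: frame 3, positions 15–23, 9 nt = 3 codons = 2 aa. → 3 codons.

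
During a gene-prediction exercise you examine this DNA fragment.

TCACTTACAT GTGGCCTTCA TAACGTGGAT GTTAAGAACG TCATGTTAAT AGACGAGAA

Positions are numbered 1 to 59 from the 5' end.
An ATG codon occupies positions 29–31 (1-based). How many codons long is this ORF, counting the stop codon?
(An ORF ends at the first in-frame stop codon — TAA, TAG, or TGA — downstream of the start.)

Codons from position 29: ATG (29–31), TTA (32–34), AGA (35–37), ACG (38–40), TCA (41–43), TGT (44–46), TAA (47–49).
TAA is the first in-frame stop; that's 7 codons including the stop.

7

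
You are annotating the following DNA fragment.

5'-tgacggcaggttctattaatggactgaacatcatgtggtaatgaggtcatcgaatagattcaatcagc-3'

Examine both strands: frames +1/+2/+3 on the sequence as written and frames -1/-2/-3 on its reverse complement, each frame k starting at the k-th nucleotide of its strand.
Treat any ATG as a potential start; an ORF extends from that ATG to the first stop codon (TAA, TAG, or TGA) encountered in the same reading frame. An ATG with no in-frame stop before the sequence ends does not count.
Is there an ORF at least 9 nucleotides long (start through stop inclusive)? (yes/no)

Reverse complement (5'→3'): GCTGATTGAATCTATTCGATGACCTCATTACCACATGATGTTCAGTCCATTAATAGAACCTGCCGTCA
Frame +1: TGA CGG CAG GTT CTA TTA ATG GAC TGA ACA TCA TGT GGT AAT GAG GTC ATC GAA TAG ATT CAA TCA — ATG at 19, stop TGA at 25 → 9 nt.
Frame +2: GAC GGC AGG TTC TAT TAA TGG ACT GAA CAT CAT GTG GTA ATG AGG TCA TCG AAT AGA TTC AAT CAG — no ATG→stop ORF.
Frame +3: ACG GCA GGT TCT ATT AAT GGA CTG AAC ATC ATG TGG TAA TGA GGT CAT CGA ATA GAT TCA ATC AGC — ATG at 33, stop TAA at 39 → 9 nt.
Frame -1: GCT GAT TGA ATC TAT TCG ATG ACC TCA TTA CCA CAT GAT GTT CAG TCC ATT AAT AGA ACC TGC CGT — no ATG→stop ORF.
Frame -2: CTG ATT GAA TCT ATT CGA TGA CCT CAT TAC CAC ATG ATG TTC AGT CCA TTA ATA GAA CCT GCC GTC — no ATG→stop ORF.
Frame -3: TGA TTG AAT CTA TTC GAT GAC CTC ATT ACC ACA TGA TGT TCA GTC CAT TAA TAG AAC CTG CCG TCA — no ATG→stop ORF.
Frame +1 has an ORF of 9 nucleotides (positions 19–27) ≥ 9, so yes.

yes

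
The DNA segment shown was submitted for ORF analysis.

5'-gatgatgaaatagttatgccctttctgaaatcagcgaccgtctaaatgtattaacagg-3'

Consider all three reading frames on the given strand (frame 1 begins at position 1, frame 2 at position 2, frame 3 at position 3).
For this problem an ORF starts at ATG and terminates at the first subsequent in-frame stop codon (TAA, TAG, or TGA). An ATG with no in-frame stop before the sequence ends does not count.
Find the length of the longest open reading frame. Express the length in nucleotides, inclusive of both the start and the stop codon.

30

Frame 1: GAT GAT GAA ATA GTT ATG CCC TTT CTG AAA TCA GCG ACC GTC TAA ATG TAT TAA CAG — ATG at 16, stop TAA at 43 → 30 nt; ATG at 46, stop TAA at 52 → 9 nt.
Frame 2: ATG ATG AAA TAG TTA TGC CCT TTC TGA AAT CAG CGA CCG TCT AAA TGT ATT AAC AGG — ATG at 2, stop TAG at 11 → 12 nt; ATG at 5, stop TAG at 11 → 9 nt.
Frame 3: TGA TGA AAT AGT TAT GCC CTT TCT GAA ATC AGC GAC CGT CTA AAT GTA TTA ACA — no ATG→stop ORF.
Longest: frame 1, positions 16–45, 30 nt = 10 codons = 9 aa. → 30 nucleotides.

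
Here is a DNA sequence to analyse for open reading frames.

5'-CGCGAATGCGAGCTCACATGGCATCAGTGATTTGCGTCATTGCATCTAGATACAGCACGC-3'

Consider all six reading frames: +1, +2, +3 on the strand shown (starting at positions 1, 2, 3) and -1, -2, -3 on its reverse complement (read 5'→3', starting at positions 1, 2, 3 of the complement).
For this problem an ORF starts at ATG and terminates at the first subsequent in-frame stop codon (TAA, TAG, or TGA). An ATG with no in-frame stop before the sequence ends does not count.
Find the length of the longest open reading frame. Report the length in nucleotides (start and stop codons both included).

27

Reverse complement (5'→3'): GCGTGCTGTATCTAGATGCAATGACGCAAATCACTGATGCCATGTGAGCTCGCATTCGCG
Frame +1: CGC GAA TGC GAG CTC ACA TGG CAT CAG TGA TTT GCG TCA TTG CAT CTA GAT ACA GCA CGC — no ATG→stop ORF.
Frame +2: GCG AAT GCG AGC TCA CAT GGC ATC AGT GAT TTG CGT CAT TGC ATC TAG ATA CAG CAC — no ATG→stop ORF.
Frame +3: CGA ATG CGA GCT CAC ATG GCA TCA GTG ATT TGC GTC ATT GCA TCT AGA TAC AGC ACG — no ATG→stop ORF.
Frame -1: GCG TGC TGT ATC TAG ATG CAA TGA CGC AAA TCA CTG ATG CCA TGT GAG CTC GCA TTC GCG — ATG at 16, stop TGA at 22 → 9 nt.
Frame -2: CGT GCT GTA TCT AGA TGC AAT GAC GCA AAT CAC TGA TGC CAT GTG AGC TCG CAT TCG — no ATG→stop ORF.
Frame -3: GTG CTG TAT CTA GAT GCA ATG ACG CAA ATC ACT GAT GCC ATG TGA GCT CGC ATT CGC — ATG at 21, stop TGA at 45 → 27 nt; ATG at 42, stop TGA at 45 → 6 nt.
Longest: frame -3, positions 21–47, 27 nt = 9 codons = 8 aa. → 27 nucleotides.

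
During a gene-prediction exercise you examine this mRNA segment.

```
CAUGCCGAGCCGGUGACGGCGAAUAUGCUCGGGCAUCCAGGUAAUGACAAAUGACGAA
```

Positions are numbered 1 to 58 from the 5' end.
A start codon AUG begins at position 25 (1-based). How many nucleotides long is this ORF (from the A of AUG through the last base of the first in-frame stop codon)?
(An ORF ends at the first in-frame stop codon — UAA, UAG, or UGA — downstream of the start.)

Codons from position 25: AUG (25–27), CUC (28–30), GGG (31–33), CAU (34–36), CCA (37–39), GGU (40–42), AAU (43–45), GAC (46–48), AAA (49–51), UGA (52–54).
UGA is the first in-frame stop; ORF spans 25–54, 30 nucleotides.

30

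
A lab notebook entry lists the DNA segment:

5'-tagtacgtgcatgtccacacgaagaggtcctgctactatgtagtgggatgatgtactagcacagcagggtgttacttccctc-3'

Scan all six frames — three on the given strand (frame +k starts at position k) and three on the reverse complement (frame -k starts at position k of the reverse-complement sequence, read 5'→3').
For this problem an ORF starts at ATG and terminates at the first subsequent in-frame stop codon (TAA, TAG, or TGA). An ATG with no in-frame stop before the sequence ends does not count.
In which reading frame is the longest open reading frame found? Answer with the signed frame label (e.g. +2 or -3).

Reverse complement (5'→3'): GAGGGAAGTAACACCCTGCTGTGCTAGTACATCATCCCACTACATAGTAGCAGGACCTCTTCGTGTGGACATGCACGTACTA
Frame +1: TAG TAC GTG CAT GTC CAC ACG AAG AGG TCC TGC TAC TAT GTA GTG GGA TGA TGT ACT AGC ACA GCA GGG TGT TAC TTC CCT — no ATG→stop ORF.
Frame +2: AGT ACG TGC ATG TCC ACA CGA AGA GGT CCT GCT ACT ATG TAG TGG GAT GAT GTA CTA GCA CAG CAG GGT GTT ACT TCC CTC — ATG at 11, stop TAG at 41 → 33 nt; ATG at 38, stop TAG at 41 → 6 nt.
Frame +3: GTA CGT GCA TGT CCA CAC GAA GAG GTC CTG CTA CTA TGT AGT GGG ATG ATG TAC TAG CAC AGC AGG GTG TTA CTT CCC — ATG at 48, stop TAG at 57 → 12 nt; ATG at 51, stop TAG at 57 → 9 nt.
Frame -1: GAG GGA AGT AAC ACC CTG CTG TGC TAG TAC ATC ATC CCA CTA CAT AGT AGC AGG ACC TCT TCG TGT GGA CAT GCA CGT ACT — no ATG→stop ORF.
Frame -2: AGG GAA GTA ACA CCC TGC TGT GCT AGT ACA TCA TCC CAC TAC ATA GTA GCA GGA CCT CTT CGT GTG GAC ATG CAC GTA CTA — no ATG→stop ORF.
Frame -3: GGG AAG TAA CAC CCT GCT GTG CTA GTA CAT CAT CCC ACT ACA TAG TAG CAG GAC CTC TTC GTG TGG ACA TGC ACG TAC — no ATG→stop ORF.
Longest ORF is 33 nt in frame +2 (positions 11–43).

+2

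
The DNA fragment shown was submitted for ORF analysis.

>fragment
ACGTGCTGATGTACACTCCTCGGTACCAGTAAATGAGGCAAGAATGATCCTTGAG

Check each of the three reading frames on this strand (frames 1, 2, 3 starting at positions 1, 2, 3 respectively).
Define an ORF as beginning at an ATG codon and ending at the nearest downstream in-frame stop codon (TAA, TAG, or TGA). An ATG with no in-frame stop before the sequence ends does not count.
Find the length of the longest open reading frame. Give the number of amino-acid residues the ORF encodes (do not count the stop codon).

7

Frame 1: ACG TGC TGA TGT ACA CTC CTC GGT ACC AGT AAA TGA GGC AAG AAT GAT CCT TGA — no ATG→stop ORF.
Frame 2: CGT GCT GAT GTA CAC TCC TCG GTA CCA GTA AAT GAG GCA AGA ATG ATC CTT GAG — no ATG→stop ORF.
Frame 3: GTG CTG ATG TAC ACT CCT CGG TAC CAG TAA ATG AGG CAA GAA TGA TCC TTG — ATG at 9, stop TAA at 30 → 24 nt; ATG at 33, stop TGA at 45 → 15 nt.
Longest: frame 3, positions 9–32, 24 nt = 8 codons = 7 aa. → 7 amino acids.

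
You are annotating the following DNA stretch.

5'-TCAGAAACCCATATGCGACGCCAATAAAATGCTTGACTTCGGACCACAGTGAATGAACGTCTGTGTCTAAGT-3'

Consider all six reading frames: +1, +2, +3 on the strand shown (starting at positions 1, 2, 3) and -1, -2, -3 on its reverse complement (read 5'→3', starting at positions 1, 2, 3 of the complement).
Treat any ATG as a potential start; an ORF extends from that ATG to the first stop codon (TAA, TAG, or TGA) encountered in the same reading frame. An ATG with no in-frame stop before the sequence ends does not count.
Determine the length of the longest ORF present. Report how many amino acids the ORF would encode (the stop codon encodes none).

Reverse complement (5'→3'): ACTTAGACACAGACGTTCATTCACTGTGGTCCGAAGTCAAGCATTTTATTGGCGTCGCATATGGGTTTCTGA
Frame +1: TCA GAA ACC CAT ATG CGA CGC CAA TAA AAT GCT TGA CTT CGG ACC ACA GTG AAT GAA CGT CTG TGT CTA AGT — ATG at 13, stop TAA at 25 → 15 nt.
Frame +2: CAG AAA CCC ATA TGC GAC GCC AAT AAA ATG CTT GAC TTC GGA CCA CAG TGA ATG AAC GTC TGT GTC TAA — ATG at 29, stop TGA at 50 → 24 nt; ATG at 53, stop TAA at 68 → 18 nt.
Frame +3: AGA AAC CCA TAT GCG ACG CCA ATA AAA TGC TTG ACT TCG GAC CAC AGT GAA TGA ACG TCT GTG TCT AAG — no ATG→stop ORF.
Frame -1: ACT TAG ACA CAG ACG TTC ATT CAC TGT GGT CCG AAG TCA AGC ATT TTA TTG GCG TCG CAT ATG GGT TTC TGA — ATG at 61, stop TGA at 70 → 12 nt.
Frame -2: CTT AGA CAC AGA CGT TCA TTC ACT GTG GTC CGA AGT CAA GCA TTT TAT TGG CGT CGC ATA TGG GTT TCT — no ATG→stop ORF.
Frame -3: TTA GAC ACA GAC GTT CAT TCA CTG TGG TCC GAA GTC AAG CAT TTT ATT GGC GTC GCA TAT GGG TTT CTG — no ATG→stop ORF.
Longest: frame +2, positions 29–52, 24 nt = 8 codons = 7 aa. → 7 amino acids.

7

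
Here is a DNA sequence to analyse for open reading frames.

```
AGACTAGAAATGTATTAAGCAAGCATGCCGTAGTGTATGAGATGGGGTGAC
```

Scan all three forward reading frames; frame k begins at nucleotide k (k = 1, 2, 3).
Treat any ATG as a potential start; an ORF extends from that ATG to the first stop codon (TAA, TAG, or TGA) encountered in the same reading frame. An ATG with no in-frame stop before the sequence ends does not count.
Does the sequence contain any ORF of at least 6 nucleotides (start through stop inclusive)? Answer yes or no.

yes

Frame 1: AGA CTA GAA ATG TAT TAA GCA AGC ATG CCG TAG TGT ATG AGA TGG GGT GAC — ATG at 10, stop TAA at 16 → 9 nt; ATG at 25, stop TAG at 31 → 9 nt.
Frame 2: GAC TAG AAA TGT ATT AAG CAA GCA TGC CGT AGT GTA TGA GAT GGG GTG — no ATG→stop ORF.
Frame 3: ACT AGA AAT GTA TTA AGC AAG CAT GCC GTA GTG TAT GAG ATG GGG TGA — ATG at 42, stop TGA at 48 → 9 nt.
Frame 1 has an ORF of 9 nucleotides (positions 10–18) ≥ 6, so yes.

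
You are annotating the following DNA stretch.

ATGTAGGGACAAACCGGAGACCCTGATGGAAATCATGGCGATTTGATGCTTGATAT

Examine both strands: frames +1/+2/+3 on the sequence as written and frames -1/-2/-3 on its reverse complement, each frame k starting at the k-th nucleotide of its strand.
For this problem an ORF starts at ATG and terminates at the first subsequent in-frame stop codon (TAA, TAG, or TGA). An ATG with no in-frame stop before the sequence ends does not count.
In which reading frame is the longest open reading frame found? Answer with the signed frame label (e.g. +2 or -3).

Reverse complement (5'→3'): ATATCAAGCATCAAATCGCCATGATTTCCATCAGGGTCTCCGGTTTGTCCCTACAT
Frame +1: ATG TAG GGA CAA ACC GGA GAC CCT GAT GGA AAT CAT GGC GAT TTG ATG CTT GAT — ATG at 1, stop TAG at 4 → 6 nt.
Frame +2: TGT AGG GAC AAA CCG GAG ACC CTG ATG GAA ATC ATG GCG ATT TGA TGC TTG ATA — ATG at 26, stop TGA at 44 → 21 nt; ATG at 35, stop TGA at 44 → 12 nt.
Frame +3: GTA GGG ACA AAC CGG AGA CCC TGA TGG AAA TCA TGG CGA TTT GAT GCT TGA TAT — no ATG→stop ORF.
Frame -1: ATA TCA AGC ATC AAA TCG CCA TGA TTT CCA TCA GGG TCT CCG GTT TGT CCC TAC — no ATG→stop ORF.
Frame -2: TAT CAA GCA TCA AAT CGC CAT GAT TTC CAT CAG GGT CTC CGG TTT GTC CCT ACA — no ATG→stop ORF.
Frame -3: ATC AAG CAT CAA ATC GCC ATG ATT TCC ATC AGG GTC TCC GGT TTG TCC CTA CAT — no ATG→stop ORF.
Longest ORF is 21 nt in frame +2 (positions 26–46).

+2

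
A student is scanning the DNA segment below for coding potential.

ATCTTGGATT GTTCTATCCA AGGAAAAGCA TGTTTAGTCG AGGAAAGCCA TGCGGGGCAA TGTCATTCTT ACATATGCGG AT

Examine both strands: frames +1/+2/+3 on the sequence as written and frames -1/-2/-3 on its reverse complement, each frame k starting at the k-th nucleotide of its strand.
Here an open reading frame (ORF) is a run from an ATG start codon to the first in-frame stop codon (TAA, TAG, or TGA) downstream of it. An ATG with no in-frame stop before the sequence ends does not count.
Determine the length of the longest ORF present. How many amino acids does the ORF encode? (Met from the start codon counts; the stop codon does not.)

Reverse complement (5'→3'): ATCCGCATATGTAAGAATGACATTGCCCCGCATGGCTTTCCTCGACTAAACATGCTTTTCCTTGGATAGAACAATCCAAGAT
Frame +1: ATC TTG GAT TGT TCT ATC CAA GGA AAA GCA TGT TTA GTC GAG GAA AGC CAT GCG GGG CAA TGT CAT TCT TAC ATA TGC GGA — no ATG→stop ORF.
Frame +2: TCT TGG ATT GTT CTA TCC AAG GAA AAG CAT GTT TAG TCG AGG AAA GCC ATG CGG GGC AAT GTC ATT CTT ACA TAT GCG GAT — no ATG→stop ORF.
Frame +3: CTT GGA TTG TTC TAT CCA AGG AAA AGC ATG TTT AGT CGA GGA AAG CCA TGC GGG GCA ATG TCA TTC TTA CAT ATG CGG — no ATG→stop ORF.
Frame -1: ATC CGC ATA TGT AAG AAT GAC ATT GCC CCG CAT GGC TTT CCT CGA CTA AAC ATG CTT TTC CTT GGA TAG AAC AAT CCA AGA — ATG at 52, stop TAG at 67 → 18 nt.
Frame -2: TCC GCA TAT GTA AGA ATG ACA TTG CCC CGC ATG GCT TTC CTC GAC TAA ACA TGC TTT TCC TTG GAT AGA ACA ATC CAA GAT — ATG at 17, stop TAA at 47 → 33 nt; ATG at 32, stop TAA at 47 → 18 nt.
Frame -3: CCG CAT ATG TAA GAA TGA CAT TGC CCC GCA TGG CTT TCC TCG ACT AAA CAT GCT TTT CCT TGG ATA GAA CAA TCC AAG — ATG at 9, stop TAA at 12 → 6 nt.
Longest: frame -2, positions 17–49, 33 nt = 11 codons = 10 aa. → 10 amino acids.

10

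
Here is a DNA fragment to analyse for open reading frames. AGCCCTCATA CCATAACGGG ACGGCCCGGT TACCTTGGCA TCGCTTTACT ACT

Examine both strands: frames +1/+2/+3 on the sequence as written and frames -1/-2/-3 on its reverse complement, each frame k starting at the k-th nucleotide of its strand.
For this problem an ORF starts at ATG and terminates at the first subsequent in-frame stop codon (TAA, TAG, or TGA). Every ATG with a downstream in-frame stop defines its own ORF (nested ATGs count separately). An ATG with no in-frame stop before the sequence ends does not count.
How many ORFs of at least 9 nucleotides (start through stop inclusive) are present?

Reverse complement (5'→3'): AGTAGTAAAGCGATGCCAAGGTAACCGGGCCGTCCCGTTATGGTATGAGGGCT
Frame +1: AGC CCT CAT ACC ATA ACG GGA CGG CCC GGT TAC CTT GGC ATC GCT TTA CTA — no ATG→stop ORF.
Frame +2: GCC CTC ATA CCA TAA CGG GAC GGC CCG GTT ACC TTG GCA TCG CTT TAC TAC — no ATG→stop ORF.
Frame +3: CCC TCA TAC CAT AAC GGG ACG GCC CGG TTA CCT TGG CAT CGC TTT ACT ACT — no ATG→stop ORF.
Frame -1: AGT AGT AAA GCG ATG CCA AGG TAA CCG GGC CGT CCC GTT ATG GTA TGA GGG — ATG at 13, stop TAA at 22 → 12 nt; ATG at 40, stop TGA at 46 → 9 nt.
Frame -2: GTA GTA AAG CGA TGC CAA GGT AAC CGG GCC GTC CCG TTA TGG TAT GAG GGC — no ATG→stop ORF.
Frame -3: TAG TAA AGC GAT GCC AAG GTA ACC GGG CCG TCC CGT TAT GGT ATG AGG GCT — no ATG→stop ORF.
ORFs ≥ 9 nucleotides: frame -1 13–24 (12 nucleotides), frame -1 40–48 (9 nucleotides). Count = 2.

2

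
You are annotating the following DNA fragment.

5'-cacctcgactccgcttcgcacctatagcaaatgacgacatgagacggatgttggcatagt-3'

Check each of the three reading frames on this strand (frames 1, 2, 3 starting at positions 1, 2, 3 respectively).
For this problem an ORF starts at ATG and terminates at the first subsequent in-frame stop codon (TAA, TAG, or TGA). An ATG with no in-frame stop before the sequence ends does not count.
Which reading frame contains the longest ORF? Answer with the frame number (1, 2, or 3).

3

Frame 1: CAC CTC GAC TCC GCT TCG CAC CTA TAG CAA ATG ACG ACA TGA GAC GGA TGT TGG CAT AGT — ATG at 31, stop TGA at 40 → 12 nt.
Frame 2: ACC TCG ACT CCG CTT CGC ACC TAT AGC AAA TGA CGA CAT GAG ACG GAT GTT GGC ATA — no ATG→stop ORF.
Frame 3: CCT CGA CTC CGC TTC GCA CCT ATA GCA AAT GAC GAC ATG AGA CGG ATG TTG GCA TAG — ATG at 39, stop TAG at 57 → 21 nt; ATG at 48, stop TAG at 57 → 12 nt.
Longest ORF is 21 nt in frame 3 (positions 39–59).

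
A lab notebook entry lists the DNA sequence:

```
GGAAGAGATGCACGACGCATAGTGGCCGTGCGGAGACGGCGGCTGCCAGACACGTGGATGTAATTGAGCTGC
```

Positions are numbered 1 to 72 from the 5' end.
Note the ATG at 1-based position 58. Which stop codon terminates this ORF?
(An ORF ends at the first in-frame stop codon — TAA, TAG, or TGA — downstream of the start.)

Codons from position 58: ATG (58–60), TAA (61–63).
The first in-frame stop codon is TAA.

TAA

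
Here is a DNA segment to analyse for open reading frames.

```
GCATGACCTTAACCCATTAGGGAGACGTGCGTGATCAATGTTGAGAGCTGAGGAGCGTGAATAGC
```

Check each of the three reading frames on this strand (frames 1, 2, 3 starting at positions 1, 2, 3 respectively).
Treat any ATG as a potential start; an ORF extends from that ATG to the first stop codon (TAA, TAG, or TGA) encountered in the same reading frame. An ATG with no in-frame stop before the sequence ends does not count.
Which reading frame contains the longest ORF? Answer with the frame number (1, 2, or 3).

Frame 1: GCA TGA CCT TAA CCC ATT AGG GAG ACG TGC GTG ATC AAT GTT GAG AGC TGA GGA GCG TGA ATA — no ATG→stop ORF.
Frame 2: CAT GAC CTT AAC CCA TTA GGG AGA CGT GCG TGA TCA ATG TTG AGA GCT GAG GAG CGT GAA TAG — ATG at 38, stop TAG at 62 → 27 nt.
Frame 3: ATG ACC TTA ACC CAT TAG GGA GAC GTG CGT GAT CAA TGT TGA GAG CTG AGG AGC GTG AAT AGC — ATG at 3, stop TAG at 18 → 18 nt.
Longest ORF is 27 nt in frame 2 (positions 38–64).

2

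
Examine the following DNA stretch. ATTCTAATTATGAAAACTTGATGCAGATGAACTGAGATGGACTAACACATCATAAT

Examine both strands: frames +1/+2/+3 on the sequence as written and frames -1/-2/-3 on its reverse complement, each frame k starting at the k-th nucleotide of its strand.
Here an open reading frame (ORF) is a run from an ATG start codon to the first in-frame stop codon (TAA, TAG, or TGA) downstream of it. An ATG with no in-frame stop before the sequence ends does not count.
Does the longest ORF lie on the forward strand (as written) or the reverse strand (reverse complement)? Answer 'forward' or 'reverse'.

forward

Reverse complement (5'→3'): ATTATGATGTGTTAGTCCATCTCAGTTCATCTGCATCAAGTTTTCATAATTAGAAT
Frame +1: ATT CTA ATT ATG AAA ACT TGA TGC AGA TGA ACT GAG ATG GAC TAA CAC ATC ATA — ATG at 10, stop TGA at 19 → 12 nt; ATG at 37, stop TAA at 43 → 9 nt.
Frame +2: TTC TAA TTA TGA AAA CTT GAT GCA GAT GAA CTG AGA TGG ACT AAC ACA TCA TAA — no ATG→stop ORF.
Frame +3: TCT AAT TAT GAA AAC TTG ATG CAG ATG AAC TGA GAT GGA CTA ACA CAT CAT AAT — ATG at 21, stop TGA at 33 → 15 nt; ATG at 27, stop TGA at 33 → 9 nt.
Frame -1: ATT ATG ATG TGT TAG TCC ATC TCA GTT CAT CTG CAT CAA GTT TTC ATA ATT AGA — ATG at 4, stop TAG at 13 → 12 nt; ATG at 7, stop TAG at 13 → 9 nt.
Frame -2: TTA TGA TGT GTT AGT CCA TCT CAG TTC ATC TGC ATC AAG TTT TCA TAA TTA GAA — no ATG→stop ORF.
Frame -3: TAT GAT GTG TTA GTC CAT CTC AGT TCA TCT GCA TCA AGT TTT CAT AAT TAG AAT — no ATG→stop ORF.
Forward-strand max 15 nt; reverse-strand max 12 nt. The forward strand has the longer ORF.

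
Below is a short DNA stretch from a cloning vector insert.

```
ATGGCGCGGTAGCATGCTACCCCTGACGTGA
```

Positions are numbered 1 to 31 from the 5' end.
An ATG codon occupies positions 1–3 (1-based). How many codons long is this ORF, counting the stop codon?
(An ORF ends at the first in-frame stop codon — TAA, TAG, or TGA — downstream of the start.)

Codons from position 1: ATG (1–3), GCG (4–6), CGG (7–9), TAG (10–12).
TAG is the first in-frame stop; that's 4 codons including the stop.

4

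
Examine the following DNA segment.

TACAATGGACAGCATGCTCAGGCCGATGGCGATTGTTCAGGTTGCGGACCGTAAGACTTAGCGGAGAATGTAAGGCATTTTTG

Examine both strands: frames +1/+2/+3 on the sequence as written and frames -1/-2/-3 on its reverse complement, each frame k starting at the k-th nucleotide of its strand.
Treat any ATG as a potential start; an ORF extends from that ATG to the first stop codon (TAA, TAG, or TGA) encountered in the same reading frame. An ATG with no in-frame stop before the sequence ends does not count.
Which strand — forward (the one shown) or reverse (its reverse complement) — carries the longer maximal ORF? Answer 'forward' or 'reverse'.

forward

Reverse complement (5'→3'): CAAAAATGCCTTACATTCTCCGCTAAGTCTTACGGTCCGCAACCTGAACAATCGCCATCGGCCTGAGCATGCTGTCCATTGTA
Frame +1: TAC AAT GGA CAG CAT GCT CAG GCC GAT GGC GAT TGT TCA GGT TGC GGA CCG TAA GAC TTA GCG GAG AAT GTA AGG CAT TTT — no ATG→stop ORF.
Frame +2: ACA ATG GAC AGC ATG CTC AGG CCG ATG GCG ATT GTT CAG GTT GCG GAC CGT AAG ACT TAG CGG AGA ATG TAA GGC ATT TTT — ATG at 5, stop TAG at 59 → 57 nt; ATG at 14, stop TAG at 59 → 48 nt; ATG at 26, stop TAG at 59 → 36 nt; ATG at 68, stop TAA at 71 → 6 nt.
Frame +3: CAA TGG ACA GCA TGC TCA GGC CGA TGG CGA TTG TTC AGG TTG CGG ACC GTA AGA CTT AGC GGA GAA TGT AAG GCA TTT TTG — no ATG→stop ORF.
Frame -1: CAA AAA TGC CTT ACA TTC TCC GCT AAG TCT TAC GGT CCG CAA CCT GAA CAA TCG CCA TCG GCC TGA GCA TGC TGT CCA TTG — no ATG→stop ORF.
Frame -2: AAA AAT GCC TTA CAT TCT CCG CTA AGT CTT ACG GTC CGC AAC CTG AAC AAT CGC CAT CGG CCT GAG CAT GCT GTC CAT TGT — no ATG→stop ORF.
Frame -3: AAA ATG CCT TAC ATT CTC CGC TAA GTC TTA CGG TCC GCA ACC TGA ACA ATC GCC ATC GGC CTG AGC ATG CTG TCC ATT GTA — ATG at 6, stop TAA at 24 → 21 nt.
Forward-strand max 57 nt; reverse-strand max 21 nt. The forward strand has the longer ORF.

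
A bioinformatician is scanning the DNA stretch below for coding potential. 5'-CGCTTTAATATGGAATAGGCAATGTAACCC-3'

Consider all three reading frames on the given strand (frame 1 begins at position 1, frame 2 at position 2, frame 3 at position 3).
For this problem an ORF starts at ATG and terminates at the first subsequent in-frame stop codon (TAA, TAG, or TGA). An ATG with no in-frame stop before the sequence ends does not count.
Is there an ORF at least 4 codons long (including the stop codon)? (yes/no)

no

Frame 1: CGC TTT AAT ATG GAA TAG GCA ATG TAA CCC — ATG at 10, stop TAG at 16 → 9 nt; ATG at 22, stop TAA at 25 → 6 nt.
Frame 2: GCT TTA ATA TGG AAT AGG CAA TGT AAC — no ATG→stop ORF.
Frame 3: CTT TAA TAT GGA ATA GGC AAT GTA ACC — no ATG→stop ORF.
Largest ORF found is 3 codons < 4, so no.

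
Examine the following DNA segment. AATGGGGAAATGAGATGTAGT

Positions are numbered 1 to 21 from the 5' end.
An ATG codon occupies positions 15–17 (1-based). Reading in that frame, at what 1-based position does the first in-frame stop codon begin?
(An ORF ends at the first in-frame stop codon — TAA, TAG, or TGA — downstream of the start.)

Codons from position 15: ATG (15–17), TAG (18–20).
TAG is a stop codon; it begins at position 18.

18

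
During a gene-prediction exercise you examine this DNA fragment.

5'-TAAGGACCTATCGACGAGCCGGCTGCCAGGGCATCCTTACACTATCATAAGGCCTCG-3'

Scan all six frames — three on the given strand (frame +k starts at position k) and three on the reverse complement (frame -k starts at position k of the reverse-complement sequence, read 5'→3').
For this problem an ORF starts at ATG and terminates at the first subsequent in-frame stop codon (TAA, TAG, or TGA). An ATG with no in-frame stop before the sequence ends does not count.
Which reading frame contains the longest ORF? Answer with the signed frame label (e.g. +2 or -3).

-3

Reverse complement (5'→3'): CGAGGCCTTATGATAGTGTAAGGATGCCCTGGCAGCCGGCTCGTCGATAGGTCCTTA
Frame +1: TAA GGA CCT ATC GAC GAG CCG GCT GCC AGG GCA TCC TTA CAC TAT CAT AAG GCC TCG — no ATG→stop ORF.
Frame +2: AAG GAC CTA TCG ACG AGC CGG CTG CCA GGG CAT CCT TAC ACT ATC ATA AGG CCT — no ATG→stop ORF.
Frame +3: AGG ACC TAT CGA CGA GCC GGC TGC CAG GGC ATC CTT ACA CTA TCA TAA GGC CTC — no ATG→stop ORF.
Frame -1: CGA GGC CTT ATG ATA GTG TAA GGA TGC CCT GGC AGC CGG CTC GTC GAT AGG TCC TTA — ATG at 10, stop TAA at 19 → 12 nt.
Frame -2: GAG GCC TTA TGA TAG TGT AAG GAT GCC CTG GCA GCC GGC TCG TCG ATA GGT CCT — no ATG→stop ORF.
Frame -3: AGG CCT TAT GAT AGT GTA AGG ATG CCC TGG CAG CCG GCT CGT CGA TAG GTC CTT — ATG at 24, stop TAG at 48 → 27 nt.
Longest ORF is 27 nt in frame -3 (positions 24–50).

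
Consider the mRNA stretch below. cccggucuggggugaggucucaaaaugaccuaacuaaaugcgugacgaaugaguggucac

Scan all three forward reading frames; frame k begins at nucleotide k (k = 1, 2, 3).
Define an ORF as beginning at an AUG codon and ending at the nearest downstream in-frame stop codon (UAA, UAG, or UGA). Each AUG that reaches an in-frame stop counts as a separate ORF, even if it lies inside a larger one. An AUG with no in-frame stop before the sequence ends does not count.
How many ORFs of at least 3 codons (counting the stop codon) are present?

Frame 1: CCC GGU CUG GGG UGA GGU CUC AAA AUG ACC UAA CUA AAU GCG UGA CGA AUG AGU GGU CAC — AUG at 25, stop UAA at 31 → 9 nt.
Frame 2: CCG GUC UGG GGU GAG GUC UCA AAA UGA CCU AAC UAA AUG CGU GAC GAA UGA GUG GUC — AUG at 38, stop UGA at 50 → 15 nt.
Frame 3: CGG UCU GGG GUG AGG UCU CAA AAU GAC CUA ACU AAA UGC GUG ACG AAU GAG UGG UCA — no AUG→stop ORF.
ORFs ≥ 3 codons: frame 1 25–33 (3 codons), frame 2 38–52 (5 codons). Count = 2.

2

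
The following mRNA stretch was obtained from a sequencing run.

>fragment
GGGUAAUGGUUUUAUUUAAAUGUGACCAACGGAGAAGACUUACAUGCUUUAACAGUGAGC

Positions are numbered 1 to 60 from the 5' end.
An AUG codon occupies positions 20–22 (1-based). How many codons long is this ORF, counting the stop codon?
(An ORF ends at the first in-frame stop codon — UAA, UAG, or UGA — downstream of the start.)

2

Codons from position 20: AUG (20–22), UGA (23–25).
UGA is the first in-frame stop; that's 2 codons including the stop.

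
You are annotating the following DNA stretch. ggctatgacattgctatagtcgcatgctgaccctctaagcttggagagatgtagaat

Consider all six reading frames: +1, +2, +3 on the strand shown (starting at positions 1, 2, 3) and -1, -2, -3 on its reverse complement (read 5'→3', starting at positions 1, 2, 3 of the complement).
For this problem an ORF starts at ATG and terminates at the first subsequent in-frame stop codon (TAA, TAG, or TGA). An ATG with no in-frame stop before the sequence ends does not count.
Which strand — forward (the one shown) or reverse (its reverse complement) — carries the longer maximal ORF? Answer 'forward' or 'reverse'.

forward

Reverse complement (5'→3'): ATTCTACATCTCTCCAAGCTTAGAGGGTCAGCATGCGACTATAGCAATGTCATAGCC
Frame +1: GGC TAT GAC ATT GCT ATA GTC GCA TGC TGA CCC TCT AAG CTT GGA GAG ATG TAG AAT — ATG at 49, stop TAG at 52 → 6 nt.
Frame +2: GCT ATG ACA TTG CTA TAG TCG CAT GCT GAC CCT CTA AGC TTG GAG AGA TGT AGA — ATG at 5, stop TAG at 17 → 15 nt.
Frame +3: CTA TGA CAT TGC TAT AGT CGC ATG CTG ACC CTC TAA GCT TGG AGA GAT GTA GAA — ATG at 24, stop TAA at 36 → 15 nt.
Frame -1: ATT CTA CAT CTC TCC AAG CTT AGA GGG TCA GCA TGC GAC TAT AGC AAT GTC ATA GCC — no ATG→stop ORF.
Frame -2: TTC TAC ATC TCT CCA AGC TTA GAG GGT CAG CAT GCG ACT ATA GCA ATG TCA TAG — ATG at 47, stop TAG at 53 → 9 nt.
Frame -3: TCT ACA TCT CTC CAA GCT TAG AGG GTC AGC ATG CGA CTA TAG CAA TGT CAT AGC — ATG at 33, stop TAG at 42 → 12 nt.
Forward-strand max 15 nt; reverse-strand max 12 nt. The forward strand has the longer ORF.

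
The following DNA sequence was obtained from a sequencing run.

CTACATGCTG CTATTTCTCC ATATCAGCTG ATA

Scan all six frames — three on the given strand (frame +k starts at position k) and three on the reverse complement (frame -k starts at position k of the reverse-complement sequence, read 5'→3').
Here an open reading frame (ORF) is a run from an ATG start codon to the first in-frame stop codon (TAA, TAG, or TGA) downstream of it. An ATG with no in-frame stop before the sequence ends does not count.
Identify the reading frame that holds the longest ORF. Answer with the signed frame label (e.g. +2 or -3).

Reverse complement (5'→3'): TATCAGCTGATATGGAGAAATAGCAGCATGTAG
Frame +1: CTA CAT GCT GCT ATT TCT CCA TAT CAG CTG ATA — no ATG→stop ORF.
Frame +2: TAC ATG CTG CTA TTT CTC CAT ATC AGC TGA — ATG at 5, stop TGA at 29 → 27 nt.
Frame +3: ACA TGC TGC TAT TTC TCC ATA TCA GCT GAT — no ATG→stop ORF.
Frame -1: TAT CAG CTG ATA TGG AGA AAT AGC AGC ATG TAG — ATG at 28, stop TAG at 31 → 6 nt.
Frame -2: ATC AGC TGA TAT GGA GAA ATA GCA GCA TGT — no ATG→stop ORF.
Frame -3: TCA GCT GAT ATG GAG AAA TAG CAG CAT GTA — ATG at 12, stop TAG at 21 → 12 nt.
Longest ORF is 27 nt in frame +2 (positions 5–31).

+2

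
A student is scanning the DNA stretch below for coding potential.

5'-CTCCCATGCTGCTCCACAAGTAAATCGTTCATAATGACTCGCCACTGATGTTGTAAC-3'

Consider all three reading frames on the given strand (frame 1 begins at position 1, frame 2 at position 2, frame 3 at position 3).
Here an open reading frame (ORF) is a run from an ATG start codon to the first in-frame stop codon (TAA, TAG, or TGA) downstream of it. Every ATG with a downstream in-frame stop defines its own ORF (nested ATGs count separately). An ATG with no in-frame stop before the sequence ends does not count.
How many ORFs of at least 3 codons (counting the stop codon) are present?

Frame 1: CTC CCA TGC TGC TCC ACA AGT AAA TCG TTC ATA ATG ACT CGC CAC TGA TGT TGT AAC — ATG at 34, stop TGA at 46 → 15 nt.
Frame 2: TCC CAT GCT GCT CCA CAA GTA AAT CGT TCA TAA TGA CTC GCC ACT GAT GTT GTA — no ATG→stop ORF.
Frame 3: CCC ATG CTG CTC CAC AAG TAA ATC GTT CAT AAT GAC TCG CCA CTG ATG TTG TAA — ATG at 6, stop TAA at 21 → 18 nt; ATG at 48, stop TAA at 54 → 9 nt.
ORFs ≥ 3 codons: frame 1 34–48 (5 codons), frame 3 6–23 (6 codons), frame 3 48–56 (3 codons). Count = 3.

3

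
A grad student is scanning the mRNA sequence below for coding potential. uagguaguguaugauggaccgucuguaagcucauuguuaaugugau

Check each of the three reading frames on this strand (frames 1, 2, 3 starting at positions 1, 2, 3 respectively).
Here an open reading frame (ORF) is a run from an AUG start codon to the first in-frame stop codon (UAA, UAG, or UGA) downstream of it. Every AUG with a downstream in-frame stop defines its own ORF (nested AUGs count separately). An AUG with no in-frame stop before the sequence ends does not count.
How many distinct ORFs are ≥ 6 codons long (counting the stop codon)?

1

Frame 1: UAG GUA GUG UAU GAU GGA CCG UCU GUA AGC UCA UUG UUA AUG UGA — AUG at 40, stop UGA at 43 → 6 nt.
Frame 2: AGG UAG UGU AUG AUG GAC CGU CUG UAA GCU CAU UGU UAA UGU GAU — AUG at 11, stop UAA at 26 → 18 nt; AUG at 14, stop UAA at 26 → 15 nt.
Frame 3: GGU AGU GUA UGA UGG ACC GUC UGU AAG CUC AUU GUU AAU GUG — no AUG→stop ORF.
ORFs ≥ 6 codons: frame 2 11–28 (6 codons). Count = 1.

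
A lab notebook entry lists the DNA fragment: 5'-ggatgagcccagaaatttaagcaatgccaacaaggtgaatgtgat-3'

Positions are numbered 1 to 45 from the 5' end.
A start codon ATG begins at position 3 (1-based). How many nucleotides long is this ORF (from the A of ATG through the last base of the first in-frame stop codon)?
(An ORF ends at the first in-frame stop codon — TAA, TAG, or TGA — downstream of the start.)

Codons from position 3: ATG (3–5), AGC (6–8), CCA (9–11), GAA (12–14), ATT (15–17), TAA (18–20).
TAA is the first in-frame stop; ORF spans 3–20, 18 nucleotides.

18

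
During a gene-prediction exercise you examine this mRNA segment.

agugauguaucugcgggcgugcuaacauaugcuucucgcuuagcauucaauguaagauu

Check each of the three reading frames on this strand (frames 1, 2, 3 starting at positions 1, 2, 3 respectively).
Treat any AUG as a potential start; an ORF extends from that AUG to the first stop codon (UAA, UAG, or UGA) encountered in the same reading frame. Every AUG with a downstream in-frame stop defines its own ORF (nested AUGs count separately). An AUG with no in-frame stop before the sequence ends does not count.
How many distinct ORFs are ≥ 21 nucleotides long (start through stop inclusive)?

Frame 1: AGU GAU GUA UCU GCG GGC GUG CUA ACA UAU GCU UCU CGC UUA GCA UUC AAU GUA AGA — no AUG→stop ORF.
Frame 2: GUG AUG UAU CUG CGG GCG UGC UAA CAU AUG CUU CUC GCU UAG CAU UCA AUG UAA GAU — AUG at 5, stop UAA at 23 → 21 nt; AUG at 29, stop UAG at 41 → 15 nt; AUG at 50, stop UAA at 53 → 6 nt.
Frame 3: UGA UGU AUC UGC GGG CGU GCU AAC AUA UGC UUC UCG CUU AGC AUU CAA UGU AAG AUU — no AUG→stop ORF.
ORFs ≥ 21 nucleotides: frame 2 5–25 (21 nucleotides). Count = 1.

1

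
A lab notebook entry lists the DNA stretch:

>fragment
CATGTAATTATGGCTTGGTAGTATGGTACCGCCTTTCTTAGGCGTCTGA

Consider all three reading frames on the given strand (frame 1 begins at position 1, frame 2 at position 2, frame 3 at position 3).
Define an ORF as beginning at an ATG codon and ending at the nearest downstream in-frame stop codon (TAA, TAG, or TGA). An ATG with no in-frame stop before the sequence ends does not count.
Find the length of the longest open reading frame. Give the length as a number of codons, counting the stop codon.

9

Frame 1: CAT GTA ATT ATG GCT TGG TAG TAT GGT ACC GCC TTT CTT AGG CGT CTG — ATG at 10, stop TAG at 19 → 12 nt.
Frame 2: ATG TAA TTA TGG CTT GGT AGT ATG GTA CCG CCT TTC TTA GGC GTC TGA — ATG at 2, stop TAA at 5 → 6 nt; ATG at 23, stop TGA at 47 → 27 nt.
Frame 3: TGT AAT TAT GGC TTG GTA GTA TGG TAC CGC CTT TCT TAG GCG TCT — no ATG→stop ORF.
Longest: frame 2, positions 23–49, 27 nt = 9 codons = 8 aa. → 9 codons.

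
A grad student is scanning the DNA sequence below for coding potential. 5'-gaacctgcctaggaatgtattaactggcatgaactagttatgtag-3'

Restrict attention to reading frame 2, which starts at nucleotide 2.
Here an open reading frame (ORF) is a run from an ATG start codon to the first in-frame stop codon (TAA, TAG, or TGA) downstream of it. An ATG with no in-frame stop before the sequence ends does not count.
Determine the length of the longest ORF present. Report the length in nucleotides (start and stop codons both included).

Frame 2: AAC CTG CCT AGG AAT GTA TTA ACT GGC ATG AAC TAG TTA TGT — ATG at 29, stop TAG at 35 → 9 nt.
Longest: frame 2, positions 29–37, 9 nt = 3 codons = 2 aa. → 9 nucleotides.

9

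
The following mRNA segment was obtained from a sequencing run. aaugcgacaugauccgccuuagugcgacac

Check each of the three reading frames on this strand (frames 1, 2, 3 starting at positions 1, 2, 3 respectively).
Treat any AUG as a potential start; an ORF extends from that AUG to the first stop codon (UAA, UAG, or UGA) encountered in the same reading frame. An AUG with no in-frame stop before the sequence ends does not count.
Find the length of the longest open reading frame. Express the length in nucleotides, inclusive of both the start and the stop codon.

21

Frame 1: AAU GCG ACA UGA UCC GCC UUA GUG CGA CAC — no AUG→stop ORF.
Frame 2: AUG CGA CAU GAU CCG CCU UAG UGC GAC — AUG at 2, stop UAG at 20 → 21 nt.
Frame 3: UGC GAC AUG AUC CGC CUU AGU GCG ACA — no AUG→stop ORF.
Longest: frame 2, positions 2–22, 21 nt = 7 codons = 6 aa. → 21 nucleotides.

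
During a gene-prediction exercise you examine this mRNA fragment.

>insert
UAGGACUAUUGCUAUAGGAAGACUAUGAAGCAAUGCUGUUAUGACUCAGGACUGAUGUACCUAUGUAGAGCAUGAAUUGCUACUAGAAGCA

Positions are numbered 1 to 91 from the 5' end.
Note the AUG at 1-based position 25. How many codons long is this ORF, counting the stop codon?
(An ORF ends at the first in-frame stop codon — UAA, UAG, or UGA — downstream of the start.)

Codons from position 25: AUG (25–27), AAG (28–30), CAA (31–33), UGC (34–36), UGU (37–39), UAU (40–42), GAC (43–45), UCA (46–48), GGA (49–51), CUG (52–54), AUG (55–57), UAC (58–60), CUA (61–63), UGU (64–66), AGA (67–69), GCA (70–72), UGA (73–75).
UGA is the first in-frame stop; that's 17 codons including the stop.

17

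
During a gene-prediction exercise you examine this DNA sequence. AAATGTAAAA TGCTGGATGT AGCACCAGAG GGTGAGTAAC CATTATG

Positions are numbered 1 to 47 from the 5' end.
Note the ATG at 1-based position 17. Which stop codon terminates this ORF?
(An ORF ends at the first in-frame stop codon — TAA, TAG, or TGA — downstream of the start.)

Codons from position 17: ATG (17–19), TAG (20–22).
The first in-frame stop codon is TAG.

TAG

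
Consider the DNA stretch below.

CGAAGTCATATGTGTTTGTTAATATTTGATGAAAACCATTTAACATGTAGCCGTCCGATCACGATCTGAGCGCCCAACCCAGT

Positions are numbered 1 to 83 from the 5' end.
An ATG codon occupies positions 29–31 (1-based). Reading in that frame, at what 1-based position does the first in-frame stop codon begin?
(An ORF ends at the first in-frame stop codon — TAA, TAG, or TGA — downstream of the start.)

Codons from position 29: ATG (29–31), AAA (32–34), ACC (35–37), ATT (38–40), TAA (41–43).
TAA is a stop codon; it begins at position 41.

41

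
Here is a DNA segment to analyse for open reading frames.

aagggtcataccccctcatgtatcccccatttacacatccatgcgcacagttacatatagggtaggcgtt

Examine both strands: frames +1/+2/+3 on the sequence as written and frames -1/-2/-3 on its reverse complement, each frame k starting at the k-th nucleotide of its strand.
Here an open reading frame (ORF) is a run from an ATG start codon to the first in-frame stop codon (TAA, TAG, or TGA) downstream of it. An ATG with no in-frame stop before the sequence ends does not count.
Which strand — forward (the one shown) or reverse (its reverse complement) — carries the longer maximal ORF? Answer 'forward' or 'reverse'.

forward

Reverse complement (5'→3'): AACGCCTACCCTATATGTAACTGTGCGCATGGATGTGTAAATGGGGGATACATGAGGGGGTATGACCCTT
Frame +1: AAG GGT CAT ACC CCC TCA TGT ATC CCC CAT TTA CAC ATC CAT GCG CAC AGT TAC ATA TAG GGT AGG CGT — no ATG→stop ORF.
Frame +2: AGG GTC ATA CCC CCT CAT GTA TCC CCC ATT TAC ACA TCC ATG CGC ACA GTT ACA TAT AGG GTA GGC GTT — no ATG→stop ORF.
Frame +3: GGG TCA TAC CCC CTC ATG TAT CCC CCA TTT ACA CAT CCA TGC GCA CAG TTA CAT ATA GGG TAG GCG — ATG at 18, stop TAG at 63 → 48 nt.
Frame -1: AAC GCC TAC CCT ATA TGT AAC TGT GCG CAT GGA TGT GTA AAT GGG GGA TAC ATG AGG GGG TAT GAC CCT — no ATG→stop ORF.
Frame -2: ACG CCT ACC CTA TAT GTA ACT GTG CGC ATG GAT GTG TAA ATG GGG GAT ACA TGA GGG GGT ATG ACC CTT — ATG at 29, stop TAA at 38 → 12 nt; ATG at 41, stop TGA at 53 → 15 nt.
Frame -3: CGC CTA CCC TAT ATG TAA CTG TGC GCA TGG ATG TGT AAA TGG GGG ATA CAT GAG GGG GTA TGA CCC — ATG at 15, stop TAA at 18 → 6 nt; ATG at 33, stop TGA at 63 → 33 nt.
Forward-strand max 48 nt; reverse-strand max 33 nt. The forward strand has the longer ORF.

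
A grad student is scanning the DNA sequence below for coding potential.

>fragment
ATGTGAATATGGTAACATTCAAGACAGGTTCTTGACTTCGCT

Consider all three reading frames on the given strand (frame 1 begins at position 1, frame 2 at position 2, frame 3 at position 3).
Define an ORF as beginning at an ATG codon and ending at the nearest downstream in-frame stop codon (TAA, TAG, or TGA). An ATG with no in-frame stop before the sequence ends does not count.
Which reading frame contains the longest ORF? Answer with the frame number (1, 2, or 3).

3

Frame 1: ATG TGA ATA TGG TAA CAT TCA AGA CAG GTT CTT GAC TTC GCT — ATG at 1, stop TGA at 4 → 6 nt.
Frame 2: TGT GAA TAT GGT AAC ATT CAA GAC AGG TTC TTG ACT TCG — no ATG→stop ORF.
Frame 3: GTG AAT ATG GTA ACA TTC AAG ACA GGT TCT TGA CTT CGC — ATG at 9, stop TGA at 33 → 27 nt.
Longest ORF is 27 nt in frame 3 (positions 9–35).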